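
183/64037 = 183/64037 = 0.00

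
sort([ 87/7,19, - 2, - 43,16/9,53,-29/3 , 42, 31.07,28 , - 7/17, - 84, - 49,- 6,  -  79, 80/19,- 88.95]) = [ - 88.95,- 84, - 79, - 49, - 43, - 29/3, - 6, - 2, - 7/17,16/9,80/19,87/7,19,28, 31.07,42,53 ] 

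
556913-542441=14472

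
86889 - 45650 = 41239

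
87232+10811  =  98043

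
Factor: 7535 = 5^1*11^1*137^1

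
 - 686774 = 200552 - 887326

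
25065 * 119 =2982735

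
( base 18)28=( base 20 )24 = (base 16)2c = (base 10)44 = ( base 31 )1D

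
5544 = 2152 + 3392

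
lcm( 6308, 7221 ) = 548796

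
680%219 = 23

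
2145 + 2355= 4500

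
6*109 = 654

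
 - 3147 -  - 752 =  - 2395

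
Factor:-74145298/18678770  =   - 5^( - 1)  *  11^( - 2 )*43^( - 1)*359^ (-1 ) * 3511^1*10559^1 = - 37072649/9339385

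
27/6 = 9/2=   4.50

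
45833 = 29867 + 15966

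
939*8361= 7850979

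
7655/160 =47 + 27/32  =  47.84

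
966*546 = 527436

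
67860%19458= 9486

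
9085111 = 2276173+6808938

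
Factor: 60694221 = 3^1*7^1*113^1*25577^1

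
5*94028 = 470140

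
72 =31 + 41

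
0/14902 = 0= 0.00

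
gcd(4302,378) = 18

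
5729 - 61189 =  - 55460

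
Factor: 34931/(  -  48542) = - 2687/3734 = - 2^( - 1)*1867^( - 1 )*2687^1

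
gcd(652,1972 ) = 4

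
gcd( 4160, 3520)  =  320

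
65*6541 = 425165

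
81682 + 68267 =149949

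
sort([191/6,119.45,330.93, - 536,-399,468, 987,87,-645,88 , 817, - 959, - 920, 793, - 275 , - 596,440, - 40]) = [- 959, - 920, - 645,- 596, -536,-399, - 275,  -  40,191/6, 87,88, 119.45,330.93, 440,468,793,817,987]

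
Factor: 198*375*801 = 2^1*3^5*5^3*11^1 *89^1=59474250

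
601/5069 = 601/5069 = 0.12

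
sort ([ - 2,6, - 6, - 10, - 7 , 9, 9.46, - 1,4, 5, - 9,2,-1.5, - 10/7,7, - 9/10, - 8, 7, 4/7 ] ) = [ - 10, - 9, - 8,-7, - 6, - 2, - 1.5, - 10/7, - 1, -9/10, 4/7, 2, 4,5,6, 7,7,  9,9.46] 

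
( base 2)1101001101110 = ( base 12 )3aba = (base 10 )6766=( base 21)f74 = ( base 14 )2674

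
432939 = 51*8489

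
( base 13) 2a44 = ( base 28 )7n8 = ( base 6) 44232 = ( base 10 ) 6140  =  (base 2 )1011111111100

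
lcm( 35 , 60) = 420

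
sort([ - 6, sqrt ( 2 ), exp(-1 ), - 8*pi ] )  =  [ - 8*pi, - 6,exp( - 1 ), sqrt(2) ]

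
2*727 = 1454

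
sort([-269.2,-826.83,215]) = [ - 826.83, - 269.2, 215]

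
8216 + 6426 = 14642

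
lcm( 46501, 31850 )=2325050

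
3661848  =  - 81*( - 45208 )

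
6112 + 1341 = 7453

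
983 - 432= 551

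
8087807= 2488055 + 5599752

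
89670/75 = 5978/5 = 1195.60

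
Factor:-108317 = -11^1*43^1*229^1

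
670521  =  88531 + 581990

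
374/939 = 374/939 = 0.40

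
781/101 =7 + 74/101= 7.73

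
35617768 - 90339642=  - 54721874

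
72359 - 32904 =39455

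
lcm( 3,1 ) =3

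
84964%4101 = 2944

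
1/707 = 1/707 = 0.00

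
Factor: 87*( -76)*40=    - 2^5*3^1*5^1* 19^1 * 29^1 = - 264480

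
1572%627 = 318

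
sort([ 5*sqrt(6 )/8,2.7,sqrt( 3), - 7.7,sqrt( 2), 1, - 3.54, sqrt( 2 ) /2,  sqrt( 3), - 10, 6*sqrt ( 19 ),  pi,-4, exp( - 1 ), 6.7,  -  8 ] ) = [ - 10,  -  8, - 7.7 , - 4 , - 3.54, exp( - 1),sqrt(2 )/2, 1, sqrt (2), 5 *sqrt (6 ) /8,sqrt(3 ),sqrt( 3), 2.7, pi , 6.7, 6 * sqrt ( 19 ) ]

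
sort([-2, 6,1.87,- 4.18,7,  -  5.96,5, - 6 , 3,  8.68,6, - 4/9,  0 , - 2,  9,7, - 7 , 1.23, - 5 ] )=[ - 7,  -  6, - 5.96, - 5, - 4.18,-2, - 2,-4/9,0,1.23,1.87,3,5,6,6, 7, 7,8.68,9]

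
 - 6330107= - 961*6587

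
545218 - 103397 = 441821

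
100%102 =100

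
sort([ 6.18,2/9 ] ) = [ 2/9,6.18 ]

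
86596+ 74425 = 161021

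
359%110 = 29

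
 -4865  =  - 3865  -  1000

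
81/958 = 81/958 = 0.08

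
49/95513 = 49/95513 = 0.00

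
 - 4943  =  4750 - 9693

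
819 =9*91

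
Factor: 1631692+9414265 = 11045957 = 13^1 * 23^1 * 36943^1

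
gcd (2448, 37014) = 6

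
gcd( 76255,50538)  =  1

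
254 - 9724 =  - 9470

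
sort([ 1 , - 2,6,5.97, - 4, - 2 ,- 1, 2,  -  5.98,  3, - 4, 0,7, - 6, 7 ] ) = [ - 6, - 5.98, - 4,- 4 , - 2, - 2, - 1, 0,1,2,3,5.97, 6 , 7, 7 ]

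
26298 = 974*27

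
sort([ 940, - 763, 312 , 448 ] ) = [ - 763,  312, 448, 940]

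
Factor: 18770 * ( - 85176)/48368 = -3^2 * 5^1 * 7^1 * 13^2 * 1877^1*3023^( - 1) =- 99922095/3023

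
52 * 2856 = 148512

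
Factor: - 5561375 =  -  5^3  *44491^1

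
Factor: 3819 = 3^1 *19^1*67^1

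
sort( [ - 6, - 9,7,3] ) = [  -  9, - 6,3, 7 ] 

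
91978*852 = 78365256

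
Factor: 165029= 227^1*727^1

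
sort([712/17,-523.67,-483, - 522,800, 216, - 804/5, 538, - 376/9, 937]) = [-523.67,  -  522, - 483,  -  804/5, - 376/9,712/17, 216 , 538,800, 937] 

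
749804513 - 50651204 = 699153309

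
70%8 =6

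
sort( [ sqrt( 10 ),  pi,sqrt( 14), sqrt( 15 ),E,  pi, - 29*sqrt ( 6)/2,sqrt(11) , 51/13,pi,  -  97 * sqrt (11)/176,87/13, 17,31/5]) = [ - 29*sqrt( 6 )/2, - 97*sqrt( 11)/176,E,pi,pi, pi,  sqrt( 10),  sqrt ( 11 ) , sqrt( 14), sqrt( 15),51/13, 31/5,87/13,17]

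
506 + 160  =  666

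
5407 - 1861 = 3546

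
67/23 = 2  +  21/23 =2.91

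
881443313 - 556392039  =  325051274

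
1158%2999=1158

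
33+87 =120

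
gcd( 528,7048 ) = 8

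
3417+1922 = 5339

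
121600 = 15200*8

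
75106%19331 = 17113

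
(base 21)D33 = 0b1011010100111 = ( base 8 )13247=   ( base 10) 5799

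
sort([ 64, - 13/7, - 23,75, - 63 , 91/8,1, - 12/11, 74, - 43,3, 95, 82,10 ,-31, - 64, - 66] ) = [ - 66, - 64, - 63,-43, - 31, - 23,-13/7, - 12/11,1,3,10,91/8, 64,74,75, 82, 95 ] 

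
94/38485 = 94/38485 = 0.00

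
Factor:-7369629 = - 3^1 * 1451^1*1693^1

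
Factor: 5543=23^1*241^1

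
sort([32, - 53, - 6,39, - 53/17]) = [ - 53, - 6, -53/17,32,39]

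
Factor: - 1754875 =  - 5^3*101^1* 139^1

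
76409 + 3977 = 80386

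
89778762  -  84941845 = 4836917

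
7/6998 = 7/6998 = 0.00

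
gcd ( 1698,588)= 6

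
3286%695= 506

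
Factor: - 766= - 2^1*383^1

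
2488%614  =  32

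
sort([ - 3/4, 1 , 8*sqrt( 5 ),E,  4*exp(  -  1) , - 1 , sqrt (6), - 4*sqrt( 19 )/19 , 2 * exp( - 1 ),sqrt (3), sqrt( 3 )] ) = [ - 1,-4*sqrt( 19 ) /19, - 3/4,2*exp(  -  1)  ,  1, 4* exp ( - 1),sqrt(3 ), sqrt (3),sqrt ( 6),E,8 * sqrt( 5 )]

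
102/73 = 102/73=1.40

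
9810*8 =78480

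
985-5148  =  -4163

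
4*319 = 1276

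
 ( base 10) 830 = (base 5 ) 11310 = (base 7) 2264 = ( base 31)QO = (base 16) 33E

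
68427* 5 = 342135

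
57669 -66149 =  - 8480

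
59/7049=59/7049 = 0.01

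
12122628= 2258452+9864176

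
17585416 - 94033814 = -76448398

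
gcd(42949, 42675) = 1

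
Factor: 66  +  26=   2^2*23^1 = 92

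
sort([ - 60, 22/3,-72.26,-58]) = [-72.26,-60,-58,  22/3]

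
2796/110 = 25+23/55 = 25.42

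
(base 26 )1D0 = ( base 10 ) 1014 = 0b1111110110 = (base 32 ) vm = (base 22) 222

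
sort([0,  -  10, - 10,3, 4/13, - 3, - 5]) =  [ - 10, - 10, - 5, - 3,0, 4/13, 3 ]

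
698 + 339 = 1037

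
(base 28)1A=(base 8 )46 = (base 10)38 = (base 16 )26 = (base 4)212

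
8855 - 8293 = 562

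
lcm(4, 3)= 12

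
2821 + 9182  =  12003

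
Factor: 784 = 2^4 * 7^2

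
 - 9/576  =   - 1+63/64 = -0.02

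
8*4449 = 35592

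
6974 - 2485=4489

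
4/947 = 4/947 = 0.00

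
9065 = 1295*7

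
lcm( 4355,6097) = 30485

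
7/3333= 7/3333  =  0.00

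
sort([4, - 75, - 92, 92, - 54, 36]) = [ - 92, - 75, - 54,4,36,92 ]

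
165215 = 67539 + 97676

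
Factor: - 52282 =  - 2^1*26141^1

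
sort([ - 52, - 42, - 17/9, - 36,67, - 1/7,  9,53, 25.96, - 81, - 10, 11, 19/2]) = [- 81, - 52, - 42,- 36, - 10, - 17/9, - 1/7, 9, 19/2,11,25.96,  53,67]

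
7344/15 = 2448/5 = 489.60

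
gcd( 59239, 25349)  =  1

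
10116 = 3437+6679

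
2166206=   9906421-7740215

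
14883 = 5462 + 9421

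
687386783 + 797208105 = 1484594888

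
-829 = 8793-9622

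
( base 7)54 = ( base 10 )39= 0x27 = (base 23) 1g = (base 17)25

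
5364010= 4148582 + 1215428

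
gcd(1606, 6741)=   1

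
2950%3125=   2950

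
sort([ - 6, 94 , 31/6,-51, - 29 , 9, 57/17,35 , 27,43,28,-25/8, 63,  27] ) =[ - 51,-29,-6,-25/8 , 57/17, 31/6,  9, 27, 27,28, 35,43, 63, 94]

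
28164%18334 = 9830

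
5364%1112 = 916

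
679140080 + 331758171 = 1010898251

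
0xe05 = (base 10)3589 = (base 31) 3mo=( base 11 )2773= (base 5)103324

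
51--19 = 70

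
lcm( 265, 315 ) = 16695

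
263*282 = 74166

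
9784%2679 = 1747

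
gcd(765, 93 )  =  3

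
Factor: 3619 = 7^1*11^1*47^1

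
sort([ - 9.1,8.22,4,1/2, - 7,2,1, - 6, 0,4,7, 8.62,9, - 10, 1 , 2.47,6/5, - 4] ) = [-10, - 9.1 , - 7 , - 6, - 4,0,1/2,1, 1,6/5,2,2.47,4, 4,7,8.22,8.62, 9 ]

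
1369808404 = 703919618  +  665888786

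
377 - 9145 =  - 8768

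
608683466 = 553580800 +55102666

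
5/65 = 1/13  =  0.08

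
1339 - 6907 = -5568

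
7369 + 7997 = 15366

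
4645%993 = 673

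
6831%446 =141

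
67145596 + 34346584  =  101492180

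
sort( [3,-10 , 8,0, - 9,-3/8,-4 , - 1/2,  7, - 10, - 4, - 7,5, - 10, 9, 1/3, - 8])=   [ - 10,-10, - 10, - 9 ,  -  8, - 7, - 4,-4, - 1/2 , -3/8,0,1/3,3, 5,7,8, 9 ]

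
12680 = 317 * 40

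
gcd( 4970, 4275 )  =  5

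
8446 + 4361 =12807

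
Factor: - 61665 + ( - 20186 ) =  - 81851= -7^1*11^1*1063^1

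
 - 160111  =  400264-560375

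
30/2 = 15   =  15.00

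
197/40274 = 197/40274 = 0.00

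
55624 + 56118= 111742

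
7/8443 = 7/8443 = 0.00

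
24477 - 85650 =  - 61173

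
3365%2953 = 412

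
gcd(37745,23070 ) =5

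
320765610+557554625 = 878320235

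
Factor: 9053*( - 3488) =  - 2^5 * 11^1*109^1 * 823^1= -31576864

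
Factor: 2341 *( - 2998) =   -  2^1 *1499^1*2341^1 = - 7018318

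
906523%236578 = 196789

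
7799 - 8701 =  - 902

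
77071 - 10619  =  66452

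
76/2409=76/2409 = 0.03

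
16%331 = 16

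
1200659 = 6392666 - 5192007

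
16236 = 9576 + 6660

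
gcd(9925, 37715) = 1985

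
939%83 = 26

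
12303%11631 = 672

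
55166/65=55166/65 =848.71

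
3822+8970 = 12792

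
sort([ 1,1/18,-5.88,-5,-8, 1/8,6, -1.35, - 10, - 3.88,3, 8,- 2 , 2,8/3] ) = [ - 10,-8, - 5.88, - 5, - 3.88, - 2, -1.35, 1/18,1/8  ,  1, 2, 8/3,  3, 6,8 ]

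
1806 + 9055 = 10861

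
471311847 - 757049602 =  - 285737755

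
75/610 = 15/122=0.12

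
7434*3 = 22302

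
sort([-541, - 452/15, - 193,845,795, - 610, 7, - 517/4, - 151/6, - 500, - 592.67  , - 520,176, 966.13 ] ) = [  -  610, - 592.67, - 541,-520, - 500,-193,  -  517/4,-452/15,-151/6, 7,176 , 795,845, 966.13]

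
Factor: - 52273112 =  - 2^3*23^1*284093^1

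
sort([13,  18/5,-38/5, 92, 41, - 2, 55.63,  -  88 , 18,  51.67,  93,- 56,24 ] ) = [-88, - 56, - 38/5,-2,18/5,  13 , 18,24, 41, 51.67 , 55.63,  92, 93] 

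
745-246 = 499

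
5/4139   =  5/4139 =0.00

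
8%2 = 0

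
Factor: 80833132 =2^2*23^1*878621^1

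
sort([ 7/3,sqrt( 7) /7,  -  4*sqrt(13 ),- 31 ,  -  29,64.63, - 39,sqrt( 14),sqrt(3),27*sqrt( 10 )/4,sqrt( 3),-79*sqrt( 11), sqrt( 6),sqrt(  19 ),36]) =[ - 79* sqrt( 11 ),-39,-31, - 29, - 4*sqrt( 13), sqrt(7)/7,sqrt(3),  sqrt( 3 ),7/3, sqrt(6 ),sqrt( 14), sqrt (19 ), 27*sqrt( 10)/4, 36 , 64.63]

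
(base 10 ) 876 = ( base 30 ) t6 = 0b1101101100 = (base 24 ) 1cc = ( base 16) 36c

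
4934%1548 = 290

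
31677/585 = 10559/195 = 54.15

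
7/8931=7/8931 =0.00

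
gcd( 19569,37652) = 1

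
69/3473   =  3/151 = 0.02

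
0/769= 0 = 0.00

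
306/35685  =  34/3965 = 0.01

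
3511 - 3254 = 257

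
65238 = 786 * 83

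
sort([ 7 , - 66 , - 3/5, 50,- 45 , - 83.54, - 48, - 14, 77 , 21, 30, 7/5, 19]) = [-83.54,-66, - 48, - 45,- 14, - 3/5, 7/5, 7,19,21,30,50, 77 ]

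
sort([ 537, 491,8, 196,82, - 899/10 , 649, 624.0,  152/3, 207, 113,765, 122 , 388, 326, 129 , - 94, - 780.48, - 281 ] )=[ - 780.48,  -  281 , - 94,-899/10,8,152/3,82,113,122, 129,  196,207 , 326 , 388, 491, 537, 624.0, 649,  765] 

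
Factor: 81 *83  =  6723 = 3^4* 83^1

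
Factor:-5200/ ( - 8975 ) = 208/359 = 2^4*13^1*359^(-1 ) 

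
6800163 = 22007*309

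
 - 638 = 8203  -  8841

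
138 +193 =331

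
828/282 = 138/47 = 2.94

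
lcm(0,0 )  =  0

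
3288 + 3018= 6306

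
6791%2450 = 1891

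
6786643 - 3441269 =3345374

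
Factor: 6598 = 2^1*3299^1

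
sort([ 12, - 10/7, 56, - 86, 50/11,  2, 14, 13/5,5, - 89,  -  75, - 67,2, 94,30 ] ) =[  -  89, - 86, - 75,-67, - 10/7,2,2,  13/5,50/11 , 5,12,14,30,56,94]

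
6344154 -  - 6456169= 12800323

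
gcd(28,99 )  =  1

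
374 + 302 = 676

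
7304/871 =8+336/871  =  8.39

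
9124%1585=1199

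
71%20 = 11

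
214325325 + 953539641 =1167864966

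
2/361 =2/361=0.01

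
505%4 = 1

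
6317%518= 101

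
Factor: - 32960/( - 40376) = 40/49 = 2^3 * 5^1 * 7^ ( - 2 )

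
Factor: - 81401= - 81401^1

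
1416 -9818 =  - 8402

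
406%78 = 16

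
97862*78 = 7633236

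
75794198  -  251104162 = -175309964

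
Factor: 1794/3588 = 2^( - 1) =1/2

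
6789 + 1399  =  8188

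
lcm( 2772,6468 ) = 19404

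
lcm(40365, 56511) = 282555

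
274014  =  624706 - 350692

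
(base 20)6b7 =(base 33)2dk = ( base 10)2627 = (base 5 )41002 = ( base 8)5103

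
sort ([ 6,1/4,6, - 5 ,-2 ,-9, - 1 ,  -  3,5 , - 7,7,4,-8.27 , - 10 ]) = [-10, - 9 , - 8.27, - 7 ,-5,- 3, - 2, - 1,  1/4, 4,5,6, 6 , 7]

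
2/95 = 2/95 = 0.02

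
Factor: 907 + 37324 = 38231 = 38231^1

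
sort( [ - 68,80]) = [ - 68, 80 ] 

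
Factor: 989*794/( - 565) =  - 2^1 * 5^(-1)*23^1*43^1 * 113^(  -  1)*397^1 = -785266/565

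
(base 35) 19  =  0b101100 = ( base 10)44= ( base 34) 1a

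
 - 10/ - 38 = 5/19 = 0.26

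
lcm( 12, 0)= 0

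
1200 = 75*16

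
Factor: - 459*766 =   -  351594 = - 2^1*3^3 * 17^1*383^1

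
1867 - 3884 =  - 2017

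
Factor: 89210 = 2^1*5^1*11^1*811^1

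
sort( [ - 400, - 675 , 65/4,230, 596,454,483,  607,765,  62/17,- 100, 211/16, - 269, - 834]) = [ - 834 , - 675, - 400 , - 269, - 100,62/17, 211/16, 65/4,  230 , 454,483,596,607,765]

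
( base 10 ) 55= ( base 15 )3a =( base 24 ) 27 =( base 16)37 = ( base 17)34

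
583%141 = 19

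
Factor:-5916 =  - 2^2*3^1*17^1*29^1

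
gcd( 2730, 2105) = 5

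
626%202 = 20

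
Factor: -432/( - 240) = 9/5 = 3^2 * 5^( - 1)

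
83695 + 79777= 163472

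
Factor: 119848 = 2^3*71^1*211^1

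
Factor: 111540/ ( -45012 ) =-845/341 = - 5^1 * 11^(  -  1 ) * 13^2 * 31^( - 1)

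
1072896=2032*528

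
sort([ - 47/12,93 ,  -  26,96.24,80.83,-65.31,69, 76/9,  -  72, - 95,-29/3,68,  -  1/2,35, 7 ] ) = [  -  95,-72,  -  65.31 , -26, - 29/3, - 47/12,-1/2,7,76/9, 35,68,69,  80.83,93,96.24 ]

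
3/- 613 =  -1 + 610/613  =  - 0.00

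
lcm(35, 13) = 455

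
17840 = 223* 80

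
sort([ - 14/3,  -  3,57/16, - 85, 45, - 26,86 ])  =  [ - 85,  -  26, - 14/3, - 3, 57/16,45, 86 ]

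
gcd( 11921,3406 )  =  1703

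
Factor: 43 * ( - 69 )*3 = - 3^2*23^1  *43^1  =  - 8901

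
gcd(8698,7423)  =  1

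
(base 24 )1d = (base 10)37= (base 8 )45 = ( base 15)27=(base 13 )2b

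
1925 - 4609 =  - 2684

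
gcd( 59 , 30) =1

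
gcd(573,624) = 3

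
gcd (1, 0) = 1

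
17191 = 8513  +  8678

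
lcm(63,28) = 252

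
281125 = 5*56225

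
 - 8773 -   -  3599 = -5174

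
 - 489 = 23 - 512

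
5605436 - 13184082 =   -  7578646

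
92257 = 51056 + 41201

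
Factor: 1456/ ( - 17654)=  - 2^3*97^( - 1) = -8/97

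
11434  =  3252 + 8182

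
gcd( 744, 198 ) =6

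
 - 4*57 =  - 228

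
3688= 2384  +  1304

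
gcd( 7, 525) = 7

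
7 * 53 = 371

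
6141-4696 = 1445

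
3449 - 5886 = - 2437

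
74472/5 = 74472/5 =14894.40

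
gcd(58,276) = 2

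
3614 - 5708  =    -  2094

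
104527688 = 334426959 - 229899271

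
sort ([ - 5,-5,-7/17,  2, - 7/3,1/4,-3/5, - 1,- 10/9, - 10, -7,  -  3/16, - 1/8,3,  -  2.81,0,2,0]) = [- 10,- 7 , - 5,-5, - 2.81, - 7/3,-10/9, - 1, - 3/5,-7/17,-3/16,-1/8,0,0, 1/4 , 2,2, 3]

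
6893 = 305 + 6588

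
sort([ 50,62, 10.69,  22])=[ 10.69,22, 50,  62 ]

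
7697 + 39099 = 46796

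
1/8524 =1/8524=0.00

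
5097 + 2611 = 7708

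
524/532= 131/133=0.98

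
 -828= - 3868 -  - 3040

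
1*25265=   25265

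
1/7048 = 1/7048 = 0.00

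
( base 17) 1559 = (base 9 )8758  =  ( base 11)4936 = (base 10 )6452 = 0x1934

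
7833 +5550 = 13383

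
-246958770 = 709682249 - 956641019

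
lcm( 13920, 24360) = 97440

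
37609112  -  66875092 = - 29265980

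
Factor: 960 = 2^6*3^1*5^1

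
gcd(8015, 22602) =1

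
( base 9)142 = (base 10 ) 119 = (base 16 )77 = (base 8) 167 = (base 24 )4N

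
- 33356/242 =-138+20/121 = -137.83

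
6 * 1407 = 8442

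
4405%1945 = 515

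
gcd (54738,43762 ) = 2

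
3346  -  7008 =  - 3662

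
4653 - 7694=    - 3041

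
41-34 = 7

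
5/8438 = 5/8438 = 0.00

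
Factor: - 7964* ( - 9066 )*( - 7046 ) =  - 508732642704 = - 2^4*3^1*  11^1*13^1*181^1*271^1 * 1511^1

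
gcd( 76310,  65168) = 2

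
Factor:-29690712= - 2^3*3^7*1697^1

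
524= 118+406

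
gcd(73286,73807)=1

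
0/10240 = 0=0.00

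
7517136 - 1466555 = 6050581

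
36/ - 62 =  - 18/31 = -0.58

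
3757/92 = 40  +  77/92=40.84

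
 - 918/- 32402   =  27/953= 0.03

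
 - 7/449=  - 7/449 = - 0.02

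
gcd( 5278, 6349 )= 7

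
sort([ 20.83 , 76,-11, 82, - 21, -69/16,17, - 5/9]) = [-21,-11,  -  69/16, - 5/9, 17,20.83, 76, 82 ]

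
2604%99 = 30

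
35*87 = 3045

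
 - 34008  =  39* ( - 872 ) 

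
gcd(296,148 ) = 148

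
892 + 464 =1356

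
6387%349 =105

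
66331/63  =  1052 + 55/63 = 1052.87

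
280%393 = 280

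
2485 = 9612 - 7127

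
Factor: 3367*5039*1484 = 2^2 * 7^2*13^1*37^1*53^1*5039^1 =25178008492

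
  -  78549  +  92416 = 13867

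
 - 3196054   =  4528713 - 7724767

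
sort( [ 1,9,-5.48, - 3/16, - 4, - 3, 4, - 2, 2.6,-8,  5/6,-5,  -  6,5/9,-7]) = [-8, -7,  -  6, -5.48,-5,-4, - 3,- 2,-3/16, 5/9,  5/6, 1 , 2.6, 4, 9] 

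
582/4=145 + 1/2 =145.50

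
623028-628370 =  - 5342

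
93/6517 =93/6517  =  0.01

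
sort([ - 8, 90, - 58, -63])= [ - 63, - 58 , - 8, 90] 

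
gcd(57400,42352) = 8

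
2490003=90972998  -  88482995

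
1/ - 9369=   -  1 + 9368/9369 = - 0.00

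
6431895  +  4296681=10728576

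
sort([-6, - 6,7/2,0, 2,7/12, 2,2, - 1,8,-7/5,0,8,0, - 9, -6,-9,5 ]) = [ - 9, - 9, - 6, - 6, - 6,- 7/5,  -  1, 0,0, 0, 7/12,2, 2,2, 7/2,5, 8, 8]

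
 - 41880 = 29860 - 71740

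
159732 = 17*9396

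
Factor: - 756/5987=  -  2^2*3^3*7^1 * 5987^( - 1)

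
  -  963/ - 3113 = 963/3113 = 0.31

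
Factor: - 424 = -2^3*53^1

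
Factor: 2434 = 2^1*1217^1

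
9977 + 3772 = 13749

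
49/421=49/421 = 0.12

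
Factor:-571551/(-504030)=2^( - 1 )*5^(  -  1 ) * 53^( - 1) *601^1 = 601/530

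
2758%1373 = 12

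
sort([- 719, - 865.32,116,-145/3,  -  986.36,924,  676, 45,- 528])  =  [ -986.36,-865.32,- 719, - 528, - 145/3,  45,116, 676,924 ]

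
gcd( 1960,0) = 1960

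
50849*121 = 6152729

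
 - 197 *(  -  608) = 119776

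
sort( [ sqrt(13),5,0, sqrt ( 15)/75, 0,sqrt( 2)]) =[0, 0,sqrt( 15)/75, sqrt( 2), sqrt( 13),5]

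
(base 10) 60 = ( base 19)33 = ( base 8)74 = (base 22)2G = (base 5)220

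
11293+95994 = 107287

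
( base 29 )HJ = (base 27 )IQ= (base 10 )512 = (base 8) 1000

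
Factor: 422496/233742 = 2^4*3^3*239^( - 1) = 432/239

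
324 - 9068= - 8744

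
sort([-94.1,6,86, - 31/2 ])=[ - 94.1, - 31/2,6,86] 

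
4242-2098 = 2144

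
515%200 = 115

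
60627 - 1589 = 59038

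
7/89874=7/89874= 0.00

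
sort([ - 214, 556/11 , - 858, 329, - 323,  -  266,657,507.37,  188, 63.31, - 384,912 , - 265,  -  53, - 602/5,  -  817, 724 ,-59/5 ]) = [ - 858, - 817, - 384, - 323, - 266  , - 265,-214, - 602/5, - 53, - 59/5,556/11, 63.31, 188,329,507.37, 657, 724, 912] 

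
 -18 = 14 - 32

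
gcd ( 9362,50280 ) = 2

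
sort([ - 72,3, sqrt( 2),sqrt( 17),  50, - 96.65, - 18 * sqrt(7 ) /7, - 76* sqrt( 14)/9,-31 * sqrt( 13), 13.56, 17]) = [  -  31 * sqrt(13) ,  -  96.65, - 72, - 76  *  sqrt( 14)/9, - 18 * sqrt(7)/7, sqrt(2) , 3,  sqrt(17),  13.56, 17,50]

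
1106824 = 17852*62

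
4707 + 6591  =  11298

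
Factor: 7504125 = 3^1*5^3*20011^1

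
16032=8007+8025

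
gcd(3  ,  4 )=1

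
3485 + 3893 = 7378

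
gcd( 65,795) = 5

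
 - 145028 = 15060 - 160088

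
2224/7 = 317 + 5/7 = 317.71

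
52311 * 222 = 11613042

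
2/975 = 2/975 = 0.00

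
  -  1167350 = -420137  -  747213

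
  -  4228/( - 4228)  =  1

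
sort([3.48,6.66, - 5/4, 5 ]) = [ - 5/4,3.48,5 , 6.66 ]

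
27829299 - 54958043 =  - 27128744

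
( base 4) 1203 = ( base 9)120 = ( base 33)30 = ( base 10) 99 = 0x63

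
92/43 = 2 + 6/43= 2.14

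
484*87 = 42108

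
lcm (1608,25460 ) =152760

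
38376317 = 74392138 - 36015821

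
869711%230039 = 179594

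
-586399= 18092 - 604491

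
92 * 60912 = 5603904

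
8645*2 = 17290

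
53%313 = 53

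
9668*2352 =22739136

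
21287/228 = 21287/228=93.36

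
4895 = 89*55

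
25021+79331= 104352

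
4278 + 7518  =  11796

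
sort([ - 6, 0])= [ - 6,0]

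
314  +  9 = 323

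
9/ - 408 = -1 + 133/136 = - 0.02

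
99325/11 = 9029 + 6/11 = 9029.55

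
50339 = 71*709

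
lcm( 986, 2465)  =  4930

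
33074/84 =393+31/42 = 393.74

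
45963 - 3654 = 42309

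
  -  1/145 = -1/145 = - 0.01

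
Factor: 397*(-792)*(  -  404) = 2^5 * 3^2*11^1 *101^1*397^1 = 127027296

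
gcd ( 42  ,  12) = 6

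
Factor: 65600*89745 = 2^6*3^1 * 5^3*31^1*41^1  *193^1 =5887272000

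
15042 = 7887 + 7155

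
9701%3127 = 320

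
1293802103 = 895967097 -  - 397835006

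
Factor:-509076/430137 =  - 316/267 = - 2^2*3^(- 1)*79^1*89^ ( - 1) 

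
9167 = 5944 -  - 3223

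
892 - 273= 619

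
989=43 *23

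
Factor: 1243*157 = 195151 =11^1*113^1*157^1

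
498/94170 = 83/15695 = 0.01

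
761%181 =37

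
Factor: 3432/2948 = 2^1*3^1*13^1 * 67^( - 1)= 78/67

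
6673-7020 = - 347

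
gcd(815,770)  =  5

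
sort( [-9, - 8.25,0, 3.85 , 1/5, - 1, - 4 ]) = [ - 9, - 8.25, - 4,-1,  0,1/5,3.85 ]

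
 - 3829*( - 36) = 137844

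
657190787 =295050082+362140705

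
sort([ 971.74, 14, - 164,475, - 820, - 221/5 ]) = [-820, -164, - 221/5, 14,475, 971.74 ]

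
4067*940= 3822980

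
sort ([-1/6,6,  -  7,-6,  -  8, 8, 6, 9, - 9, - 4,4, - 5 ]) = [ - 9, - 8, - 7, - 6,-5, - 4, - 1/6, 4, 6, 6,8, 9] 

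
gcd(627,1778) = 1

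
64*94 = 6016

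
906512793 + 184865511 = 1091378304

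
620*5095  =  3158900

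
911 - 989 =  - 78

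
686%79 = 54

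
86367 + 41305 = 127672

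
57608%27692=2224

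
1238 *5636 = 6977368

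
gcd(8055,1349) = 1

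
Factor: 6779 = 6779^1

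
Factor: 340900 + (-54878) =286022= 2^1*11^1*13001^1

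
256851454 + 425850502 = 682701956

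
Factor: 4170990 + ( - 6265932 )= - 2^1*3^1*101^1*  3457^1 = -2094942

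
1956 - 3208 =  - 1252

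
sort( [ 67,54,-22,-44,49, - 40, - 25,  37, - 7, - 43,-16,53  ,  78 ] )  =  [  -  44, - 43, - 40, - 25, - 22, - 16,-7, 37,  49,53,  54,67, 78]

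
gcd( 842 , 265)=1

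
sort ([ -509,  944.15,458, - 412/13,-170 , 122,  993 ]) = [ -509, - 170, - 412/13,122,  458,944.15,993]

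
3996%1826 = 344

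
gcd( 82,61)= 1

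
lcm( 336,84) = 336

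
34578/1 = 34578 = 34578.00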